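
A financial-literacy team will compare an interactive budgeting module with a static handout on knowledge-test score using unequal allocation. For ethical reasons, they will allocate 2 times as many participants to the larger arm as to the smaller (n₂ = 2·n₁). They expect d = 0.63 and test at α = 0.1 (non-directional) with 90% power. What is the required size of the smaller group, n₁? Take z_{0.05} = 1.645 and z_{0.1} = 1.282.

With allocation ratio k = n₂/n₁ = 2, Var(x̄₁−x̄₂) = σ²(1/n₁ + 1/(k·n₁)) = σ²·(k+1)/(k·n₁).
So n₁ = (1 + 1/k)·((z_{α/2} + z_β)/d)² = 1.500 × (2.927/0.63)².
n₁ = 1.500 × 21.59 = 32.4.
Round up: n₁ = 33, giving n₂ = 2 × 33 = 66.

n₁ = 33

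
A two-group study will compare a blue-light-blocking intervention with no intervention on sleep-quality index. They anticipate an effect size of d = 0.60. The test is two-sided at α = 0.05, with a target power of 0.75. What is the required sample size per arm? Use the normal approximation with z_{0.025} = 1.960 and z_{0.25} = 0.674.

For two independent groups with equal n: n = 2·((z_{α/2} + z_β) / d)².
z_{α/2} + z_β = 1.960 + 0.674 = 2.634.
n = 2 × (2.634 / 0.60)² = 2 × 4.390² = 2 × 19.27 = 38.5.
Round up to the next whole participant.

n = 39 per group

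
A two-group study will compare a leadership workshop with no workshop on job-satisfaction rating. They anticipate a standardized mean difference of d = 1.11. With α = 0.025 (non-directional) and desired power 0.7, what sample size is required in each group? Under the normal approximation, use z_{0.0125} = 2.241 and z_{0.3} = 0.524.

n = 13 per group

For two independent groups with equal n: n = 2·((z_{α/2} + z_β) / d)².
z_{α/2} + z_β = 2.241 + 0.524 = 2.765.
n = 2 × (2.765 / 1.11)² = 2 × 2.491² = 2 × 6.21 = 12.4.
Round up to the next whole participant.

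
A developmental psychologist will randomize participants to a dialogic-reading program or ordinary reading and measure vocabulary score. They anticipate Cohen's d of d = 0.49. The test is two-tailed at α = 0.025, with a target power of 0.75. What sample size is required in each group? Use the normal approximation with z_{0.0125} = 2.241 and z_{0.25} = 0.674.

For two independent groups with equal n: n = 2·((z_{α/2} + z_β) / d)².
z_{α/2} + z_β = 2.241 + 0.674 = 2.915.
n = 2 × (2.915 / 0.49)² = 2 × 5.949² = 2 × 35.39 = 70.8.
Round up to the next whole participant.

n = 71 per group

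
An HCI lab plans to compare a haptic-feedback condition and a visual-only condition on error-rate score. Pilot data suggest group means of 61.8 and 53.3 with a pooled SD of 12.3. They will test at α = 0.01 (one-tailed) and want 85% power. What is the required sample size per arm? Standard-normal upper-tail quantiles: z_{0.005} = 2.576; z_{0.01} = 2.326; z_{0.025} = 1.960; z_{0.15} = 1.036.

n = 48 per group

Cohen's d = |M₁ − M₂| / SD_pooled = |61.8 − 53.3| / 12.3 = 8.5 / 12.3 = 0.691.
For two independent groups with equal n: n = 2·((z_{α} + z_β) / d)².
z_{α} + z_β = 2.326 + 1.036 = 3.362.
n = 2 × (3.362 / 0.691)² = 2 × 4.865² = 2 × 23.67 = 47.3.
Round up to the next whole participant.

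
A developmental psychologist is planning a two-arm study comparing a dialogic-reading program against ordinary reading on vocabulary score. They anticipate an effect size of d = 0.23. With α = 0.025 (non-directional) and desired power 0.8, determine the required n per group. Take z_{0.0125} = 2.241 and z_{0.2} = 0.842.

For two independent groups with equal n: n = 2·((z_{α/2} + z_β) / d)².
z_{α/2} + z_β = 2.241 + 0.842 = 3.083.
n = 2 × (3.083 / 0.23)² = 2 × 13.404² = 2 × 179.68 = 359.4.
Round up to the next whole participant.

n = 360 per group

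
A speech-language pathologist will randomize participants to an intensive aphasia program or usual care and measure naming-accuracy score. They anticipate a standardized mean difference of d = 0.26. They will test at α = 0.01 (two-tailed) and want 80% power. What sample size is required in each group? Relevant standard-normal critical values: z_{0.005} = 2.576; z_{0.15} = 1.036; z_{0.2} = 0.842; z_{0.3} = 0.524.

n = 346 per group

For two independent groups with equal n: n = 2·((z_{α/2} + z_β) / d)².
z_{α/2} + z_β = 2.576 + 0.842 = 3.418.
n = 2 × (3.418 / 0.26)² = 2 × 13.146² = 2 × 172.82 = 345.6.
Round up to the next whole participant.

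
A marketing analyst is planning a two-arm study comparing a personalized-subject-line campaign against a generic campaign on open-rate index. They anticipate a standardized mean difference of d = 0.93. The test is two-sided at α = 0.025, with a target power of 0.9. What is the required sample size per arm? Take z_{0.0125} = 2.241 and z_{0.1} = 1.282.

n = 29 per group

For two independent groups with equal n: n = 2·((z_{α/2} + z_β) / d)².
z_{α/2} + z_β = 2.241 + 1.282 = 3.523.
n = 2 × (3.523 / 0.93)² = 2 × 3.788² = 2 × 14.35 = 28.7.
Round up to the next whole participant.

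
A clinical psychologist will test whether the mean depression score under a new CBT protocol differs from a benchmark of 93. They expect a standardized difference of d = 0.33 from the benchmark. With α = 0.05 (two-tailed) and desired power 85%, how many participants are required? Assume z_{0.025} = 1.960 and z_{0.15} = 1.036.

n = 83

For a one-sample test: n = ((z_{α/2} + z_β) / d)².
z_{α/2} + z_β = 1.960 + 1.036 = 2.996.
n = (2.996 / 0.33)² = 9.079² = 82.42.
Round up.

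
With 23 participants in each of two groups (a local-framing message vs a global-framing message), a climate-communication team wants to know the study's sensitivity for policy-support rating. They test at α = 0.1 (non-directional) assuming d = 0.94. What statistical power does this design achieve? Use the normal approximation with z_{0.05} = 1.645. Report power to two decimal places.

For two equal groups, power = Φ(d·√(n/2) − z_{α/2}).
d·√(n/2) = 0.94 × √(23/2) = 0.94 × 3.391 = 3.188.
z_β = 3.188 − 1.645 = 1.543.
Power = Φ(1.543) = 0.939.

power ≈ 0.94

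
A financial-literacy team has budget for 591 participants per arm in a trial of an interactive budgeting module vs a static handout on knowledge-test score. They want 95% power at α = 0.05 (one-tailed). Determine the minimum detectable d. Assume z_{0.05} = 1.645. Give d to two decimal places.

d_min ≈ 0.19

For two independent groups of n = 591 each: d_min = (z_{α} + z_β)·√(2/n).
z-sum = 1.645 + 1.645 = 3.290.
d_min = 3.290 × √(2/591) = 3.290 × 0.0582 = 0.191.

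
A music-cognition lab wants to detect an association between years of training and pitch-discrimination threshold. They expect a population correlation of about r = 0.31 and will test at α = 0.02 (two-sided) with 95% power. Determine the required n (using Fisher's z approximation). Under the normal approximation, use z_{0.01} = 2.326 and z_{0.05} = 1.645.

n = 157

Fisher's z: C = ½·ln((1+r)/(1−r)) = ½·ln(1.8986) = 0.3205.
n = ((z_{α/2} + z_β)/C)² + 3.
(2.326 + 1.645) / 0.3205 = 3.971 / 0.3205 = 12.390.
n = 12.390² + 3 = 153.51 + 3 = 156.5.
Round up.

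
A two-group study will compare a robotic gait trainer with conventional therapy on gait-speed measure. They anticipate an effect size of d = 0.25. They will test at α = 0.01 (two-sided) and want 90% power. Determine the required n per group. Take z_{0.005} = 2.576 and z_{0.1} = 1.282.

n = 477 per group

For two independent groups with equal n: n = 2·((z_{α/2} + z_β) / d)².
z_{α/2} + z_β = 2.576 + 1.282 = 3.858.
n = 2 × (3.858 / 0.25)² = 2 × 15.432² = 2 × 238.15 = 476.3.
Round up to the next whole participant.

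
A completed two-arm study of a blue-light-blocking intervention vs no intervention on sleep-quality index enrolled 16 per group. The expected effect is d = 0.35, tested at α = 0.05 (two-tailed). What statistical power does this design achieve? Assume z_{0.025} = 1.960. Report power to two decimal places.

power ≈ 0.17

For two equal groups, power = Φ(d·√(n/2) − z_{α/2}).
d·√(n/2) = 0.35 × √(16/2) = 0.35 × 2.828 = 0.990.
z_β = 0.990 − 1.960 = -0.970.
Power = Φ(-0.970) = 0.166.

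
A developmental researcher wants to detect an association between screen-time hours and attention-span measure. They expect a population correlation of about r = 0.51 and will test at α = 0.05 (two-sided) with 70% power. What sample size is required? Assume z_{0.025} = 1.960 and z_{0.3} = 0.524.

n = 23

Fisher's z: C = ½·ln((1+r)/(1−r)) = ½·ln(3.0816) = 0.5627.
n = ((z_{α/2} + z_β)/C)² + 3.
(1.960 + 0.524) / 0.5627 = 2.484 / 0.5627 = 4.414.
n = 4.414² + 3 = 19.49 + 3 = 22.5.
Round up.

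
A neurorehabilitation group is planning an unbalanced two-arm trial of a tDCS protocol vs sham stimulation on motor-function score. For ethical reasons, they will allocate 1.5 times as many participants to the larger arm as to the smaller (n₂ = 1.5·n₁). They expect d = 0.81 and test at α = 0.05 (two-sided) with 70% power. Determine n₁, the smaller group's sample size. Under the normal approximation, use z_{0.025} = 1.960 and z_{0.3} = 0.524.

With allocation ratio k = n₂/n₁ = 1.5, Var(x̄₁−x̄₂) = σ²(1/n₁ + 1/(k·n₁)) = σ²·(k+1)/(k·n₁).
So n₁ = (1 + 1/k)·((z_{α/2} + z_β)/d)² = 1.667 × (2.484/0.81)².
n₁ = 1.667 × 9.40 = 15.7.
Round up: n₁ = 16, giving n₂ = 1.5 × 16 = 24.

n₁ = 16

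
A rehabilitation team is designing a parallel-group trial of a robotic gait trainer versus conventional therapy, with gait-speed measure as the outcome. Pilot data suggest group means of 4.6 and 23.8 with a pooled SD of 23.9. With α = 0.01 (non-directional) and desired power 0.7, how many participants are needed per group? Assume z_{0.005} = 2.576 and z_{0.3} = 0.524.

n = 30 per group

Cohen's d = |M₁ − M₂| / SD_pooled = |4.6 − 23.8| / 23.9 = 19.2 / 23.9 = 0.803.
For two independent groups with equal n: n = 2·((z_{α/2} + z_β) / d)².
z_{α/2} + z_β = 2.576 + 0.524 = 3.100.
n = 2 × (3.100 / 0.803)² = 2 × 3.861² = 2 × 14.90 = 29.8.
Round up to the next whole participant.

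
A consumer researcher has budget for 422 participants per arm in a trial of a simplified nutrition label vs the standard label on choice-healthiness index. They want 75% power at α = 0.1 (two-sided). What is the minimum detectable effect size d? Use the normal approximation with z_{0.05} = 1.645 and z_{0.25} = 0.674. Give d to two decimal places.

d_min ≈ 0.16

For two independent groups of n = 422 each: d_min = (z_{α/2} + z_β)·√(2/n).
z-sum = 1.645 + 0.674 = 2.319.
d_min = 2.319 × √(2/422) = 2.319 × 0.0688 = 0.160.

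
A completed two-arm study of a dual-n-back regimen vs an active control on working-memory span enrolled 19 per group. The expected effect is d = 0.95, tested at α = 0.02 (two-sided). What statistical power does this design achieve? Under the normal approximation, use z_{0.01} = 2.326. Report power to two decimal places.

For two equal groups, power = Φ(d·√(n/2) − z_{α/2}).
d·√(n/2) = 0.95 × √(19/2) = 0.95 × 3.082 = 2.928.
z_β = 2.928 − 2.326 = 0.602.
Power = Φ(0.602) = 0.726.

power ≈ 0.73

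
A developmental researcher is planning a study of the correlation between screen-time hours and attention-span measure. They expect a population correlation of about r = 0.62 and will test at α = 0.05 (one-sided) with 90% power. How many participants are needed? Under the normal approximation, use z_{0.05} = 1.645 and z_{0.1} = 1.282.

n = 20

Fisher's z: C = ½·ln((1+r)/(1−r)) = ½·ln(4.2632) = 0.7250.
n = ((z_{α} + z_β)/C)² + 3.
(1.645 + 1.282) / 0.7250 = 2.927 / 0.7250 = 4.037.
n = 4.037² + 3 = 16.30 + 3 = 19.3.
Round up.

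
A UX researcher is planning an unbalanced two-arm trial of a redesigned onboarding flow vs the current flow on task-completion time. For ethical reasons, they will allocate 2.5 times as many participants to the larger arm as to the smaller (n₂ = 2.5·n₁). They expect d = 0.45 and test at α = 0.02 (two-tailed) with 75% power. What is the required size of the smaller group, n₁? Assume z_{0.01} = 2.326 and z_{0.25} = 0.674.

With allocation ratio k = n₂/n₁ = 2.5, Var(x̄₁−x̄₂) = σ²(1/n₁ + 1/(k·n₁)) = σ²·(k+1)/(k·n₁).
So n₁ = (1 + 1/k)·((z_{α/2} + z_β)/d)² = 1.400 × (3.000/0.45)².
n₁ = 1.400 × 44.44 = 62.2.
Round up: n₁ = 63, giving n₂ = ⌈2.5 × 63⌉ = ⌈157.5⌉ = 158.

n₁ = 63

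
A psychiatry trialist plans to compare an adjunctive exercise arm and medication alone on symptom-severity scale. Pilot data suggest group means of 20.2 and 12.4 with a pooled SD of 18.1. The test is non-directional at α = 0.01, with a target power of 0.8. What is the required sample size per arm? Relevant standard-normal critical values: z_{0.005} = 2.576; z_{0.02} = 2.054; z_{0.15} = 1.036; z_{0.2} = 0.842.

Cohen's d = |M₁ − M₂| / SD_pooled = |20.2 − 12.4| / 18.1 = 7.8 / 18.1 = 0.431.
For two independent groups with equal n: n = 2·((z_{α/2} + z_β) / d)².
z_{α/2} + z_β = 2.576 + 0.842 = 3.418.
n = 2 × (3.418 / 0.431)² = 2 × 7.930² = 2 × 62.89 = 125.8.
Round up to the next whole participant.

n = 126 per group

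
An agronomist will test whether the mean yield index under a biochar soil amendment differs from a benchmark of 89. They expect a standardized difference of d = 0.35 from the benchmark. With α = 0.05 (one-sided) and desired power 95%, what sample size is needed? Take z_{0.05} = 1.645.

For a one-sample test: n = ((z_{α} + z_β) / d)².
z_{α} + z_β = 1.645 + 1.645 = 3.290.
n = (3.290 / 0.35)² = 9.400² = 88.36.
Round up.

n = 89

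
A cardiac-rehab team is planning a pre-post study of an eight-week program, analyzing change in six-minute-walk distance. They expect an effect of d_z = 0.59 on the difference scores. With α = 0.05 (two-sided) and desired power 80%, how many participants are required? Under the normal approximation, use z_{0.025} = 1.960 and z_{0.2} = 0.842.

n = 23 pairs

For a paired (one-sample on differences) test: n = ((z_{α/2} + z_β) / d)².
z_{α/2} + z_β = 1.960 + 0.842 = 2.802.
n = (2.802 / 0.59)² = 4.749² = 22.55.
Round up.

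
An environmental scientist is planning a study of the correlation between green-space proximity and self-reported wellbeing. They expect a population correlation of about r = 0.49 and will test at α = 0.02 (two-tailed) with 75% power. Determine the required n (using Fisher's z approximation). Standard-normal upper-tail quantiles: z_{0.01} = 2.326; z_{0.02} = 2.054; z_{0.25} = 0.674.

Fisher's z: C = ½·ln((1+r)/(1−r)) = ½·ln(2.9216) = 0.5361.
n = ((z_{α/2} + z_β)/C)² + 3.
(2.326 + 0.674) / 0.5361 = 3.000 / 0.5361 = 5.596.
n = 5.596² + 3 = 31.31 + 3 = 34.3.
Round up.

n = 35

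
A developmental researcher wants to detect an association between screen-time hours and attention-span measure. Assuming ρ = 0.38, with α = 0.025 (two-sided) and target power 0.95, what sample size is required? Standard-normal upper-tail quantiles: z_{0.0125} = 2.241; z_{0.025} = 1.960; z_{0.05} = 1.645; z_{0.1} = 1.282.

n = 98

Fisher's z: C = ½·ln((1+r)/(1−r)) = ½·ln(2.2258) = 0.4001.
n = ((z_{α/2} + z_β)/C)² + 3.
(2.241 + 1.645) / 0.4001 = 3.886 / 0.4001 = 9.713.
n = 9.713² + 3 = 94.33 + 3 = 97.3.
Round up.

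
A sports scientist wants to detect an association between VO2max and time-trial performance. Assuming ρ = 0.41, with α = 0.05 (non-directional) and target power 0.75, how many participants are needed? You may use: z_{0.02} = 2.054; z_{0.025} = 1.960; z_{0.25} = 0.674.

Fisher's z: C = ½·ln((1+r)/(1−r)) = ½·ln(2.3898) = 0.4356.
n = ((z_{α/2} + z_β)/C)² + 3.
(1.960 + 0.674) / 0.4356 = 2.634 / 0.4356 = 6.047.
n = 6.047² + 3 = 36.56 + 3 = 39.6.
Round up.

n = 40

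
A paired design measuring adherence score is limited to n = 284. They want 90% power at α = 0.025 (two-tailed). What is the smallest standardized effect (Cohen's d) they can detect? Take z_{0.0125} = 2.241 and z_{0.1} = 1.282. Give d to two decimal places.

For a single sample (or paired design) of n = 284: d_min = (z_{α/2} + z_β)/√n.
z-sum = 2.241 + 1.282 = 3.523.
d_min = 3.523 / √284 = 3.523 / 16.852 = 0.209.

d_min ≈ 0.21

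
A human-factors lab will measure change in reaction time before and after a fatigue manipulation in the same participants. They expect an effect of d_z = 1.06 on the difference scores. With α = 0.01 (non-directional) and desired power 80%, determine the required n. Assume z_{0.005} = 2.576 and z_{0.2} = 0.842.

n = 11 pairs

For a paired (one-sample on differences) test: n = ((z_{α/2} + z_β) / d)².
z_{α/2} + z_β = 2.576 + 0.842 = 3.418.
n = (3.418 / 1.06)² = 3.225² = 10.40.
Round up.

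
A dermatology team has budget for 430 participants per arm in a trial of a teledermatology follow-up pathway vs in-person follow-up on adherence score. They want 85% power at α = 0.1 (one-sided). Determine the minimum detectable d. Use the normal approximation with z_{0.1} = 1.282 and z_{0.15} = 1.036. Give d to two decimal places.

For two independent groups of n = 430 each: d_min = (z_{α} + z_β)·√(2/n).
z-sum = 1.282 + 1.036 = 2.318.
d_min = 2.318 × √(2/430) = 2.318 × 0.0682 = 0.158.

d_min ≈ 0.16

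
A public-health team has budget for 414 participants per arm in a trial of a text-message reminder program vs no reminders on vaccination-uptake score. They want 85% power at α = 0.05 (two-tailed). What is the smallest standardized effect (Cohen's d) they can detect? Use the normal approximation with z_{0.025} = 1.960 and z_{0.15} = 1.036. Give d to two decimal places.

d_min ≈ 0.21

For two independent groups of n = 414 each: d_min = (z_{α/2} + z_β)·√(2/n).
z-sum = 1.960 + 1.036 = 2.996.
d_min = 2.996 × √(2/414) = 2.996 × 0.0695 = 0.208.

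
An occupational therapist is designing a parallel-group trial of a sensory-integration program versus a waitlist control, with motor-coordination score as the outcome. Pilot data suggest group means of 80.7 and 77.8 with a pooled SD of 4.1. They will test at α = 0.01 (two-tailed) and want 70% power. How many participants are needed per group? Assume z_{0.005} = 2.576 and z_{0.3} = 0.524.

Cohen's d = |M₁ − M₂| / SD_pooled = |80.7 − 77.8| / 4.1 = 2.9 / 4.1 = 0.707.
For two independent groups with equal n: n = 2·((z_{α/2} + z_β) / d)².
z_{α/2} + z_β = 2.576 + 0.524 = 3.100.
n = 2 × (3.100 / 0.707)² = 2 × 4.385² = 2 × 19.23 = 38.5.
Round up to the next whole participant.

n = 39 per group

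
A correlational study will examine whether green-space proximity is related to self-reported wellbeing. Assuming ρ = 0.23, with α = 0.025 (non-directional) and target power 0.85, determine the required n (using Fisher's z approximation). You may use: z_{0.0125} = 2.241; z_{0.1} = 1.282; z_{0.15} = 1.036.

n = 199

Fisher's z: C = ½·ln((1+r)/(1−r)) = ½·ln(1.5974) = 0.2342.
n = ((z_{α/2} + z_β)/C)² + 3.
(2.241 + 1.036) / 0.2342 = 3.277 / 0.2342 = 13.992.
n = 13.992² + 3 = 195.78 + 3 = 198.8.
Round up.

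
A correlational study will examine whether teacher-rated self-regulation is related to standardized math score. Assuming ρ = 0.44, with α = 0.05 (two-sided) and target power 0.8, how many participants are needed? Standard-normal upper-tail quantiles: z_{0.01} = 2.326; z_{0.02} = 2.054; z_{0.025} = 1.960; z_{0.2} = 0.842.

n = 39

Fisher's z: C = ½·ln((1+r)/(1−r)) = ½·ln(2.5714) = 0.4722.
n = ((z_{α/2} + z_β)/C)² + 3.
(1.960 + 0.842) / 0.4722 = 2.802 / 0.4722 = 5.934.
n = 5.934² + 3 = 35.21 + 3 = 38.2.
Round up.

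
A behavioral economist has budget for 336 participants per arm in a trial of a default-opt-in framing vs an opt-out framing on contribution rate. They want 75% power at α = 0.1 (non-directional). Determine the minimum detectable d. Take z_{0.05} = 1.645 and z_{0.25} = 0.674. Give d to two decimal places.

For two independent groups of n = 336 each: d_min = (z_{α/2} + z_β)·√(2/n).
z-sum = 1.645 + 0.674 = 2.319.
d_min = 2.319 × √(2/336) = 2.319 × 0.0772 = 0.179.

d_min ≈ 0.18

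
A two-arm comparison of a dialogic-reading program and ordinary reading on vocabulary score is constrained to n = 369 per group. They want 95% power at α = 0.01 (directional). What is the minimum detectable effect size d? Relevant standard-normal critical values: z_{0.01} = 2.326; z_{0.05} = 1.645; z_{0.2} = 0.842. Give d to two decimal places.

d_min ≈ 0.29

For two independent groups of n = 369 each: d_min = (z_{α} + z_β)·√(2/n).
z-sum = 2.326 + 1.645 = 3.971.
d_min = 3.971 × √(2/369) = 3.971 × 0.0736 = 0.292.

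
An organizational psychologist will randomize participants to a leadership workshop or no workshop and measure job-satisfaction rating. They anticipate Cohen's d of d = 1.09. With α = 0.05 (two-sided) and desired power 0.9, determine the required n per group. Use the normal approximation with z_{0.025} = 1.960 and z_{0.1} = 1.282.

For two independent groups with equal n: n = 2·((z_{α/2} + z_β) / d)².
z_{α/2} + z_β = 1.960 + 1.282 = 3.242.
n = 2 × (3.242 / 1.09)² = 2 × 2.974² = 2 × 8.85 = 17.7.
Round up to the next whole participant.

n = 18 per group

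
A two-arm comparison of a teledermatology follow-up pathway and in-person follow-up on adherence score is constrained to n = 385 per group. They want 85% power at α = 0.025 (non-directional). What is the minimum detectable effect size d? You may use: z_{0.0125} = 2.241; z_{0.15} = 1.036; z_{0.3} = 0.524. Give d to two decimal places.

d_min ≈ 0.24

For two independent groups of n = 385 each: d_min = (z_{α/2} + z_β)·√(2/n).
z-sum = 2.241 + 1.036 = 3.277.
d_min = 3.277 × √(2/385) = 3.277 × 0.0721 = 0.236.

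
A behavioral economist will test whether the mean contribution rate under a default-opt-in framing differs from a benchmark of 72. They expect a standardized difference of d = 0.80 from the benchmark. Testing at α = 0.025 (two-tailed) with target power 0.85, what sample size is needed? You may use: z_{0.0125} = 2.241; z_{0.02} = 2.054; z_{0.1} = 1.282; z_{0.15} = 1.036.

For a one-sample test: n = ((z_{α/2} + z_β) / d)².
z_{α/2} + z_β = 2.241 + 1.036 = 3.277.
n = (3.277 / 0.80)² = 4.096² = 16.78.
Round up.

n = 17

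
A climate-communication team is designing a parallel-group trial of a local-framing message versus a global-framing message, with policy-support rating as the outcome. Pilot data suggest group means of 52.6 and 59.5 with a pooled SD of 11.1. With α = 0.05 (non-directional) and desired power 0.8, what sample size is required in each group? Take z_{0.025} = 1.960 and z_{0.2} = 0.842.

Cohen's d = |M₁ − M₂| / SD_pooled = |52.6 − 59.5| / 11.1 = 6.9 / 11.1 = 0.622.
For two independent groups with equal n: n = 2·((z_{α/2} + z_β) / d)².
z_{α/2} + z_β = 1.960 + 0.842 = 2.802.
n = 2 × (2.802 / 0.622)² = 2 × 4.505² = 2 × 20.29 = 40.6.
Round up to the next whole participant.

n = 41 per group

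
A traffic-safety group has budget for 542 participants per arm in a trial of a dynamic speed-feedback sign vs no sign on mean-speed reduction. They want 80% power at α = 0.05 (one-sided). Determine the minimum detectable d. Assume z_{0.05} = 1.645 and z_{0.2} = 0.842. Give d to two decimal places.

d_min ≈ 0.15

For two independent groups of n = 542 each: d_min = (z_{α} + z_β)·√(2/n).
z-sum = 1.645 + 0.842 = 2.487.
d_min = 2.487 × √(2/542) = 2.487 × 0.0607 = 0.151.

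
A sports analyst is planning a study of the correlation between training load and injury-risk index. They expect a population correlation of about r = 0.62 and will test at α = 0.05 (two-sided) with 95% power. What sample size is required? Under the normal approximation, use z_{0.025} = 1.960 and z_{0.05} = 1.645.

Fisher's z: C = ½·ln((1+r)/(1−r)) = ½·ln(4.2632) = 0.7250.
n = ((z_{α/2} + z_β)/C)² + 3.
(1.960 + 1.645) / 0.7250 = 3.605 / 0.7250 = 4.972.
n = 4.972² + 3 = 24.72 + 3 = 27.7.
Round up.

n = 28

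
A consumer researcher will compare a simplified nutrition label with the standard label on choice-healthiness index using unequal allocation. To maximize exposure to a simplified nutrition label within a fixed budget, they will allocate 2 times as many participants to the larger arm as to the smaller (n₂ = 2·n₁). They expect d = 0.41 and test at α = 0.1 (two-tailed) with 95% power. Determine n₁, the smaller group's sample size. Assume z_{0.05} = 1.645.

With allocation ratio k = n₂/n₁ = 2, Var(x̄₁−x̄₂) = σ²(1/n₁ + 1/(k·n₁)) = σ²·(k+1)/(k·n₁).
So n₁ = (1 + 1/k)·((z_{α/2} + z_β)/d)² = 1.500 × (3.290/0.41)².
n₁ = 1.500 × 64.39 = 96.6.
Round up: n₁ = 97, giving n₂ = 2 × 97 = 194.

n₁ = 97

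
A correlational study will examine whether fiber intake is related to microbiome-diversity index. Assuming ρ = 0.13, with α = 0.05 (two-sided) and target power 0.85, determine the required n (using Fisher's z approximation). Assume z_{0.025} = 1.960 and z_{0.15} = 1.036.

Fisher's z: C = ½·ln((1+r)/(1−r)) = ½·ln(1.2989) = 0.1307.
n = ((z_{α/2} + z_β)/C)² + 3.
(1.960 + 1.036) / 0.1307 = 2.996 / 0.1307 = 22.923.
n = 22.923² + 3 = 525.45 + 3 = 528.5.
Round up.

n = 529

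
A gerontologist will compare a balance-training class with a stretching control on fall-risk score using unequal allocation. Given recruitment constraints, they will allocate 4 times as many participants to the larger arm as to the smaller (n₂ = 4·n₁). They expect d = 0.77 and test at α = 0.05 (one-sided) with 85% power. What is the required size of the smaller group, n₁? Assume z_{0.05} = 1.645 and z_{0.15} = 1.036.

n₁ = 16

With allocation ratio k = n₂/n₁ = 4, Var(x̄₁−x̄₂) = σ²(1/n₁ + 1/(k·n₁)) = σ²·(k+1)/(k·n₁).
So n₁ = (1 + 1/k)·((z_{α} + z_β)/d)² = 1.250 × (2.681/0.77)².
n₁ = 1.250 × 12.12 = 15.2.
Round up: n₁ = 16, giving n₂ = 4 × 16 = 64.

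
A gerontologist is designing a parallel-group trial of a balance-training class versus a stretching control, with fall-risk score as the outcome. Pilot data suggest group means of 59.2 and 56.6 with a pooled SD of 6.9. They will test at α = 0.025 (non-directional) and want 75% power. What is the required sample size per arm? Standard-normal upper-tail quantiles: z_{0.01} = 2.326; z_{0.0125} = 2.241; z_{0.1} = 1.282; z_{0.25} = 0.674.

Cohen's d = |M₁ − M₂| / SD_pooled = |59.2 − 56.6| / 6.9 = 2.6 / 6.9 = 0.377.
For two independent groups with equal n: n = 2·((z_{α/2} + z_β) / d)².
z_{α/2} + z_β = 2.241 + 0.674 = 2.915.
n = 2 × (2.915 / 0.377)² = 2 × 7.732² = 2 × 59.79 = 119.6.
Round up to the next whole participant.

n = 120 per group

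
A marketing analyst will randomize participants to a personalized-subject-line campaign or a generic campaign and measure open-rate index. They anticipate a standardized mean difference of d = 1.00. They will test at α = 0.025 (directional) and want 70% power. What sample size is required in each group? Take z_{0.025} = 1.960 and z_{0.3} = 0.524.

For two independent groups with equal n: n = 2·((z_{α} + z_β) / d)².
z_{α} + z_β = 1.960 + 0.524 = 2.484.
n = 2 × (2.484 / 1.00)² = 2 × 2.484² = 2 × 6.17 = 12.3.
Round up to the next whole participant.

n = 13 per group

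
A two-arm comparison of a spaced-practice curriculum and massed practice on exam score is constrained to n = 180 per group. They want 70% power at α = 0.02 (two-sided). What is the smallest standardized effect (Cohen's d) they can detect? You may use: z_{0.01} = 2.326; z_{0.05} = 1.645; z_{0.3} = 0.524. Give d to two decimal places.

d_min ≈ 0.30

For two independent groups of n = 180 each: d_min = (z_{α/2} + z_β)·√(2/n).
z-sum = 2.326 + 0.524 = 2.850.
d_min = 2.850 × √(2/180) = 2.850 × 0.1054 = 0.300.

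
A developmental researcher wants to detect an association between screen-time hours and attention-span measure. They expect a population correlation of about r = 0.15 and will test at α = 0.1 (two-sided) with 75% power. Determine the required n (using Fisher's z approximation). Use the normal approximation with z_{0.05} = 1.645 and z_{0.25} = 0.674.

n = 239

Fisher's z: C = ½·ln((1+r)/(1−r)) = ½·ln(1.3529) = 0.1511.
n = ((z_{α/2} + z_β)/C)² + 3.
(1.645 + 0.674) / 0.1511 = 2.319 / 0.1511 = 15.347.
n = 15.347² + 3 = 235.54 + 3 = 238.5.
Round up.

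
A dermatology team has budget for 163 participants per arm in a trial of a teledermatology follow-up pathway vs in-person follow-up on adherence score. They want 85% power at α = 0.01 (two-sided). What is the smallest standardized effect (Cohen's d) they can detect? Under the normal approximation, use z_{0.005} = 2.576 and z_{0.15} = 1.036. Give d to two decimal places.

d_min ≈ 0.40

For two independent groups of n = 163 each: d_min = (z_{α/2} + z_β)·√(2/n).
z-sum = 2.576 + 1.036 = 3.612.
d_min = 3.612 × √(2/163) = 3.612 × 0.1108 = 0.400.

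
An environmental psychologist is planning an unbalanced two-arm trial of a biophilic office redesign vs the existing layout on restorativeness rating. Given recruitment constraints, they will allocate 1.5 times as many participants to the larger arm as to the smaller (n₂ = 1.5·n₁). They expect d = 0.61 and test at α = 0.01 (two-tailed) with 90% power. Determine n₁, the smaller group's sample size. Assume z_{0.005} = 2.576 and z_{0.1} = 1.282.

n₁ = 67

With allocation ratio k = n₂/n₁ = 1.5, Var(x̄₁−x̄₂) = σ²(1/n₁ + 1/(k·n₁)) = σ²·(k+1)/(k·n₁).
So n₁ = (1 + 1/k)·((z_{α/2} + z_β)/d)² = 1.667 × (3.858/0.61)².
n₁ = 1.667 × 40.00 = 66.7.
Round up: n₁ = 67, giving n₂ = ⌈1.5 × 67⌉ = ⌈100.5⌉ = 101.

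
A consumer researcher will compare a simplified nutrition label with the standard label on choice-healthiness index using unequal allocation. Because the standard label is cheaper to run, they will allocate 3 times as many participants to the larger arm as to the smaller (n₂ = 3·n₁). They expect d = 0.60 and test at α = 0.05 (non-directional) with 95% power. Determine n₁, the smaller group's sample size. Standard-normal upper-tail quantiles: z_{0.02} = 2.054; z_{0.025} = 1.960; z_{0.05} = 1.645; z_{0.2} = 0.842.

With allocation ratio k = n₂/n₁ = 3, Var(x̄₁−x̄₂) = σ²(1/n₁ + 1/(k·n₁)) = σ²·(k+1)/(k·n₁).
So n₁ = (1 + 1/k)·((z_{α/2} + z_β)/d)² = 1.333 × (3.605/0.60)².
n₁ = 1.333 × 36.10 = 48.1.
Round up: n₁ = 49, giving n₂ = 3 × 49 = 147.

n₁ = 49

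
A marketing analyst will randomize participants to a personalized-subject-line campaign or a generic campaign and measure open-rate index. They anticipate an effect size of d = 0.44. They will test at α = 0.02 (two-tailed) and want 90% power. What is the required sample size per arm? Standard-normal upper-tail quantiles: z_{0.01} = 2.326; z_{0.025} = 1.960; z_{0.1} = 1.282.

n = 135 per group

For two independent groups with equal n: n = 2·((z_{α/2} + z_β) / d)².
z_{α/2} + z_β = 2.326 + 1.282 = 3.608.
n = 2 × (3.608 / 0.44)² = 2 × 8.200² = 2 × 67.24 = 134.5.
Round up to the next whole participant.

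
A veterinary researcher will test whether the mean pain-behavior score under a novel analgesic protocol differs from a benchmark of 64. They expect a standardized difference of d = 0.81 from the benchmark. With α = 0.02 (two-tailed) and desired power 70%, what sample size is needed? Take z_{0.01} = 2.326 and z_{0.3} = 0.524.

n = 13

For a one-sample test: n = ((z_{α/2} + z_β) / d)².
z_{α/2} + z_β = 2.326 + 0.524 = 2.850.
n = (2.850 / 0.81)² = 3.519² = 12.38.
Round up.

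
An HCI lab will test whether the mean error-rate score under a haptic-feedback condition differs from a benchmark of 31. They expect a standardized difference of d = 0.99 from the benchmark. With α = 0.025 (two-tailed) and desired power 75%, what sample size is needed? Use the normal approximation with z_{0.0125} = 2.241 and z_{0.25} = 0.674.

For a one-sample test: n = ((z_{α/2} + z_β) / d)².
z_{α/2} + z_β = 2.241 + 0.674 = 2.915.
n = (2.915 / 0.99)² = 2.944² = 8.67.
Round up.

n = 9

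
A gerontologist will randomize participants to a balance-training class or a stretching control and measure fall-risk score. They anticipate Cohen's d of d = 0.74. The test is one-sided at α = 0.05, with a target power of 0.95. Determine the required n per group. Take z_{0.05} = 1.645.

For two independent groups with equal n: n = 2·((z_{α} + z_β) / d)².
z_{α} + z_β = 1.645 + 1.645 = 3.290.
n = 2 × (3.290 / 0.74)² = 2 × 4.446² = 2 × 19.77 = 39.5.
Round up to the next whole participant.

n = 40 per group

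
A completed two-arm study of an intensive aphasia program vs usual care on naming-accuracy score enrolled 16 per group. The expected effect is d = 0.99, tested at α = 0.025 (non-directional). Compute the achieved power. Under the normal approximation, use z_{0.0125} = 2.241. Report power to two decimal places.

For two equal groups, power = Φ(d·√(n/2) − z_{α/2}).
d·√(n/2) = 0.99 × √(16/2) = 0.99 × 2.828 = 2.800.
z_β = 2.800 − 2.241 = 0.559.
Power = Φ(0.559) = 0.712.

power ≈ 0.71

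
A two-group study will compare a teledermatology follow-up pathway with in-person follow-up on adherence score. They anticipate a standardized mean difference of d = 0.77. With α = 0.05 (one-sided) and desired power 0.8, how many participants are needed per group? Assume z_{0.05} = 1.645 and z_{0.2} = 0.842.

n = 21 per group

For two independent groups with equal n: n = 2·((z_{α} + z_β) / d)².
z_{α} + z_β = 1.645 + 0.842 = 2.487.
n = 2 × (2.487 / 0.77)² = 2 × 3.230² = 2 × 10.43 = 20.9.
Round up to the next whole participant.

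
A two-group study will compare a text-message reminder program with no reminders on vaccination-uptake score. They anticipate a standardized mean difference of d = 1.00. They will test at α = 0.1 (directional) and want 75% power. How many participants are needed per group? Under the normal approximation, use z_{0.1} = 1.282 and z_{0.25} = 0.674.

n = 8 per group

For two independent groups with equal n: n = 2·((z_{α} + z_β) / d)².
z_{α} + z_β = 1.282 + 0.674 = 1.956.
n = 2 × (1.956 / 1.00)² = 2 × 1.956² = 2 × 3.83 = 7.7.
Round up to the next whole participant.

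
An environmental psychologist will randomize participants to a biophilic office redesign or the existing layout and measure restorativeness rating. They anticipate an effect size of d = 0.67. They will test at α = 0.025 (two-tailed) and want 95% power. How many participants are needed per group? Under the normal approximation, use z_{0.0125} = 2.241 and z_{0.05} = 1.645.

For two independent groups with equal n: n = 2·((z_{α/2} + z_β) / d)².
z_{α/2} + z_β = 2.241 + 1.645 = 3.886.
n = 2 × (3.886 / 0.67)² = 2 × 5.800² = 2 × 33.64 = 67.3.
Round up to the next whole participant.

n = 68 per group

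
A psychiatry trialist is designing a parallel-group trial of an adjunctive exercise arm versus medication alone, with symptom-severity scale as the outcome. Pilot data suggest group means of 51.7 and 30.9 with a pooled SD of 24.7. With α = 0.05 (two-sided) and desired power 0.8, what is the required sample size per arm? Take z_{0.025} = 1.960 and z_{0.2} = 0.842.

Cohen's d = |M₁ − M₂| / SD_pooled = |51.7 − 30.9| / 24.7 = 20.8 / 24.7 = 0.842.
For two independent groups with equal n: n = 2·((z_{α/2} + z_β) / d)².
z_{α/2} + z_β = 1.960 + 0.842 = 2.802.
n = 2 × (2.802 / 0.842)² = 2 × 3.328² = 2 × 11.07 = 22.1.
Round up to the next whole participant.

n = 23 per group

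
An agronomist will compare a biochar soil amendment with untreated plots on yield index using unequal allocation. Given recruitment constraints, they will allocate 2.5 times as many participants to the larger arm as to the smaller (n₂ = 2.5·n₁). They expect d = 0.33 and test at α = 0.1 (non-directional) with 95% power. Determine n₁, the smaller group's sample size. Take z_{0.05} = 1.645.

n₁ = 140

With allocation ratio k = n₂/n₁ = 2.5, Var(x̄₁−x̄₂) = σ²(1/n₁ + 1/(k·n₁)) = σ²·(k+1)/(k·n₁).
So n₁ = (1 + 1/k)·((z_{α/2} + z_β)/d)² = 1.400 × (3.290/0.33)².
n₁ = 1.400 × 99.39 = 139.2.
Round up: n₁ = 140, giving n₂ = 2.5 × 140 = 350.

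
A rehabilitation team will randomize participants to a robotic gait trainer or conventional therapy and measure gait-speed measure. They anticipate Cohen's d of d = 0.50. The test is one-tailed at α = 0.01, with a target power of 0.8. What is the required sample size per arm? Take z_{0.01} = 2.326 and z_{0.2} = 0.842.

For two independent groups with equal n: n = 2·((z_{α} + z_β) / d)².
z_{α} + z_β = 2.326 + 0.842 = 3.168.
n = 2 × (3.168 / 0.50)² = 2 × 6.336² = 2 × 40.14 = 80.3.
Round up to the next whole participant.

n = 81 per group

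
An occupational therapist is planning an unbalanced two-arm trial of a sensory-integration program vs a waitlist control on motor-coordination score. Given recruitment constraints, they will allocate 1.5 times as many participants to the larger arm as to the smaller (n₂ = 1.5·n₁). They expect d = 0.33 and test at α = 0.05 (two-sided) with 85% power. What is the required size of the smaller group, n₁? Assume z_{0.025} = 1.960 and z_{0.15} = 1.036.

With allocation ratio k = n₂/n₁ = 1.5, Var(x̄₁−x̄₂) = σ²(1/n₁ + 1/(k·n₁)) = σ²·(k+1)/(k·n₁).
So n₁ = (1 + 1/k)·((z_{α/2} + z_β)/d)² = 1.667 × (2.996/0.33)².
n₁ = 1.667 × 82.42 = 137.4.
Round up: n₁ = 138, giving n₂ = 1.5 × 138 = 207.

n₁ = 138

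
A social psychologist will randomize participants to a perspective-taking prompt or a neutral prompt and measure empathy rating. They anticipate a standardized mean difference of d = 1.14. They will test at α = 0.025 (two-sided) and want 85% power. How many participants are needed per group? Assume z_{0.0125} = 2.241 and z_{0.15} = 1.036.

For two independent groups with equal n: n = 2·((z_{α/2} + z_β) / d)².
z_{α/2} + z_β = 2.241 + 1.036 = 3.277.
n = 2 × (3.277 / 1.14)² = 2 × 2.875² = 2 × 8.26 = 16.5.
Round up to the next whole participant.

n = 17 per group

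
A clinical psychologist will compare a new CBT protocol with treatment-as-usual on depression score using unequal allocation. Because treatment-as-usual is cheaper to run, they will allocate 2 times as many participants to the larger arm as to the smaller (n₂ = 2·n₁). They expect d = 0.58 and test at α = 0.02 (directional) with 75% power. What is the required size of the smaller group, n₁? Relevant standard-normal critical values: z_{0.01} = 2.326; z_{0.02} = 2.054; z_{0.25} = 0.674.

n₁ = 34

With allocation ratio k = n₂/n₁ = 2, Var(x̄₁−x̄₂) = σ²(1/n₁ + 1/(k·n₁)) = σ²·(k+1)/(k·n₁).
So n₁ = (1 + 1/k)·((z_{α} + z_β)/d)² = 1.500 × (2.728/0.58)².
n₁ = 1.500 × 22.12 = 33.2.
Round up: n₁ = 34, giving n₂ = 2 × 34 = 68.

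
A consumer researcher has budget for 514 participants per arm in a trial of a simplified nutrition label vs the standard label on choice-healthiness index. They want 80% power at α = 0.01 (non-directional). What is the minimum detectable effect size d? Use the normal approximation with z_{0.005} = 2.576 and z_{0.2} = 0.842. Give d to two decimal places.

d_min ≈ 0.21

For two independent groups of n = 514 each: d_min = (z_{α/2} + z_β)·√(2/n).
z-sum = 2.576 + 0.842 = 3.418.
d_min = 3.418 × √(2/514) = 3.418 × 0.0624 = 0.213.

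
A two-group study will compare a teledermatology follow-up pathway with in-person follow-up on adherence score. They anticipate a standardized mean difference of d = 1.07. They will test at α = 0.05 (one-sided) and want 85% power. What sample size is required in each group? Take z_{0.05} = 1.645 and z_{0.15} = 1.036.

n = 13 per group

For two independent groups with equal n: n = 2·((z_{α} + z_β) / d)².
z_{α} + z_β = 1.645 + 1.036 = 2.681.
n = 2 × (2.681 / 1.07)² = 2 × 2.506² = 2 × 6.28 = 12.6.
Round up to the next whole participant.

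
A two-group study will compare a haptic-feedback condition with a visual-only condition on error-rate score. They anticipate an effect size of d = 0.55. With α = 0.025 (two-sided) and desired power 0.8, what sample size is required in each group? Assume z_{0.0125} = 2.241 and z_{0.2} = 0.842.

n = 63 per group

For two independent groups with equal n: n = 2·((z_{α/2} + z_β) / d)².
z_{α/2} + z_β = 2.241 + 0.842 = 3.083.
n = 2 × (3.083 / 0.55)² = 2 × 5.605² = 2 × 31.42 = 62.8.
Round up to the next whole participant.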